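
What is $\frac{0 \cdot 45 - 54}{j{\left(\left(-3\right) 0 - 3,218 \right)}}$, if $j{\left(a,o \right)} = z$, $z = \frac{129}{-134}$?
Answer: $\frac{2412}{43} \approx 56.093$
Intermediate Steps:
$z = - \frac{129}{134}$ ($z = 129 \left(- \frac{1}{134}\right) = - \frac{129}{134} \approx -0.96269$)
$j{\left(a,o \right)} = - \frac{129}{134}$
$\frac{0 \cdot 45 - 54}{j{\left(\left(-3\right) 0 - 3,218 \right)}} = \frac{0 \cdot 45 - 54}{- \frac{129}{134}} = \left(0 - 54\right) \left(- \frac{134}{129}\right) = \left(-54\right) \left(- \frac{134}{129}\right) = \frac{2412}{43}$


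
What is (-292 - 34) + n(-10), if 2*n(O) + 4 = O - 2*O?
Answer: -323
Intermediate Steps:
n(O) = -2 - O/2 (n(O) = -2 + (O - 2*O)/2 = -2 + (-O)/2 = -2 - O/2)
(-292 - 34) + n(-10) = (-292 - 34) + (-2 - ½*(-10)) = -326 + (-2 + 5) = -326 + 3 = -323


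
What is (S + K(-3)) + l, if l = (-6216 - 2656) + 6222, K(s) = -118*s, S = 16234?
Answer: 13938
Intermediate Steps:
l = -2650 (l = -8872 + 6222 = -2650)
(S + K(-3)) + l = (16234 - 118*(-3)) - 2650 = (16234 + 354) - 2650 = 16588 - 2650 = 13938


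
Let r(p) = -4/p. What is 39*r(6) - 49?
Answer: -75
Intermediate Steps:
39*r(6) - 49 = 39*(-4/6) - 49 = 39*(-4*1/6) - 49 = 39*(-2/3) - 49 = -26 - 49 = -75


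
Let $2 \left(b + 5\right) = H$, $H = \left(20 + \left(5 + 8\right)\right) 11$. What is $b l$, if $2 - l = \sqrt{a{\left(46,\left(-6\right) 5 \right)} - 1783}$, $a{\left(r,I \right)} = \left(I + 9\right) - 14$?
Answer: $353 - \frac{1059 i \sqrt{202}}{2} \approx 353.0 - 7525.6 i$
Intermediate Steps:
$a{\left(r,I \right)} = -5 + I$ ($a{\left(r,I \right)} = \left(9 + I\right) - 14 = -5 + I$)
$H = 363$ ($H = \left(20 + 13\right) 11 = 33 \cdot 11 = 363$)
$b = \frac{353}{2}$ ($b = -5 + \frac{1}{2} \cdot 363 = -5 + \frac{363}{2} = \frac{353}{2} \approx 176.5$)
$l = 2 - 3 i \sqrt{202}$ ($l = 2 - \sqrt{\left(-5 - 30\right) - 1783} = 2 - \sqrt{-35 - 1783} = 2 - \sqrt{-1818} = 2 - 3 i \sqrt{202} \approx 2.0 - 42.638 i$)
$b l = \frac{353 \left(2 - 3 i \sqrt{202}\right)}{2} = 353 - \frac{1059 i \sqrt{202}}{2}$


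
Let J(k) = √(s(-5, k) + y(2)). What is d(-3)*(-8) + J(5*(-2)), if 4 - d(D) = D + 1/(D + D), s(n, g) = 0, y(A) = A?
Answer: -172/3 + √2 ≈ -55.919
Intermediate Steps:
d(D) = 4 - D - 1/(2*D) (d(D) = 4 - (D + 1/(D + D)) = 4 - (D + 1/(2*D)) = 4 + (-D - 1/(2*D)) = 4 - D - 1/(2*D))
J(k) = √2 (J(k) = √(0 + 2) = √2)
d(-3)*(-8) + J(5*(-2)) = (4 - 1*(-3) - ½/(-3))*(-8) + √2 = (4 + 3 - ½*(-⅓))*(-8) + √2 = (4 + 3 + ⅙)*(-8) + √2 = (43/6)*(-8) + √2 = -172/3 + √2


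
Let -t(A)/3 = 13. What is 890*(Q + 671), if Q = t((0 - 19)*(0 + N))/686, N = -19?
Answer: 204818815/343 ≈ 5.9714e+5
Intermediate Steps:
t(A) = -39 (t(A) = -3*13 = -39)
Q = -39/686 ≈ -0.056851
890*(Q + 671) = 890*(-39/686 + 671) = 890*(460267/686) = 204818815/343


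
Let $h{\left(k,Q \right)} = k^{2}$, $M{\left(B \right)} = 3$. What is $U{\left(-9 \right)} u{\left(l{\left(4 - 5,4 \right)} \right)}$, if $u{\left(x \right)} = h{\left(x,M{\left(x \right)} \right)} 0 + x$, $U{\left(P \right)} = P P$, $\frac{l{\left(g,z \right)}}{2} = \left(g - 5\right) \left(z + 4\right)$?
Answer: $-7776$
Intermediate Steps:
$l{\left(g,z \right)} = 2 \left(-5 + g\right) \left(4 + z\right)$ ($l{\left(g,z \right)} = 2 \left(g - 5\right) \left(z + 4\right) = 2 \left(-5 + g\right) \left(4 + z\right)$)
$U{\left(P \right)} = P^{2}$
$u{\left(x \right)} = x$ ($u{\left(x \right)} = x^{2} \cdot 0 + x = 0 + x = x$)
$U{\left(-9 \right)} u{\left(l{\left(4 - 5,4 \right)} \right)} = \left(-9\right)^{2} \left(-40 - 40 + 8 \left(4 - 5\right) + 2 \left(4 - 5\right) 4\right) = 81 \left(-40 - 40 + 8 \left(-1\right) + 2 \left(-1\right) 4\right) = 81 \left(-40 - 40 - 8 - 8\right) = 81 \left(-96\right) = -7776$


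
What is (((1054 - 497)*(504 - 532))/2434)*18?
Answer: -140364/1217 ≈ -115.34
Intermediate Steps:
(((1054 - 497)*(504 - 532))/2434)*18 = ((557*(-28))*(1/2434))*18 = -15596*1/2434*18 = -7798/1217*18 = -140364/1217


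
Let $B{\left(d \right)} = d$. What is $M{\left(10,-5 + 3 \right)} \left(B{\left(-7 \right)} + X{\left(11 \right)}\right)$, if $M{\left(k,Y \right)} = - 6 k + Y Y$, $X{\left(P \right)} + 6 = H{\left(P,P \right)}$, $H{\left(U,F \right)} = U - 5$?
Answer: $392$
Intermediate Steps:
$H{\left(U,F \right)} = -5 + U$
$X{\left(P \right)} = -11 + P$ ($X{\left(P \right)} = -6 + \left(-5 + P\right) = -11 + P$)
$M{\left(k,Y \right)} = Y^{2} - 6 k$ ($M{\left(k,Y \right)} = - 6 k + Y^{2} = Y^{2} - 6 k$)
$M{\left(10,-5 + 3 \right)} \left(B{\left(-7 \right)} + X{\left(11 \right)}\right) = \left(\left(-5 + 3\right)^{2} - 60\right) \left(-7 + \left(-11 + 11\right)\right) = \left(\left(-2\right)^{2} - 60\right) \left(-7 + 0\right) = \left(4 - 60\right) \left(-7\right) = \left(-56\right) \left(-7\right) = 392$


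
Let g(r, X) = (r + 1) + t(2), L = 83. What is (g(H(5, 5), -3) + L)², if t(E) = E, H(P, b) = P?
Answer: 8281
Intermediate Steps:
g(r, X) = 3 + r (g(r, X) = (r + 1) + 2 = (1 + r) + 2 = 3 + r)
(g(H(5, 5), -3) + L)² = ((3 + 5) + 83)² = (8 + 83)² = 91² = 8281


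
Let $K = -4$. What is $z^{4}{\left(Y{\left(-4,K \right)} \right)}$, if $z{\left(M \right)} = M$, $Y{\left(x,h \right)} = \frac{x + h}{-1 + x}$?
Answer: $\frac{4096}{625} \approx 6.5536$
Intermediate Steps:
$Y{\left(x,h \right)} = \frac{h + x}{-1 + x}$
$z^{4}{\left(Y{\left(-4,K \right)} \right)} = \left(\frac{-4 - 4}{-1 - 4}\right)^{4} = \left(\frac{1}{-5} \left(-8\right)\right)^{4} = \left(\left(- \frac{1}{5}\right) \left(-8\right)\right)^{4} = \left(\frac{8}{5}\right)^{4} = \frac{4096}{625}$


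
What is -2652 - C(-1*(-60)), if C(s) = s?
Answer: -2712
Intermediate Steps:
-2652 - C(-1*(-60)) = -2652 - (-1)*(-60) = -2652 - 1*60 = -2652 - 60 = -2712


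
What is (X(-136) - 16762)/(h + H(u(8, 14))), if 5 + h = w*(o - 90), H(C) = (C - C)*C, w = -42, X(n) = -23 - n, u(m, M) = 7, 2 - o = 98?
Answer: -16649/7807 ≈ -2.1326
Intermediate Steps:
o = -96 (o = 2 - 1*98 = 2 - 98 = -96)
H(C) = 0 (H(C) = 0*C = 0)
h = 7807 (h = -5 - 42*(-96 - 90) = -5 - 42*(-186) = -5 + 7812 = 7807)
(X(-136) - 16762)/(h + H(u(8, 14))) = ((-23 - 1*(-136)) - 16762)/(7807 + 0) = ((-23 + 136) - 16762)/7807 = (113 - 16762)*(1/7807) = -16649*1/7807 = -16649/7807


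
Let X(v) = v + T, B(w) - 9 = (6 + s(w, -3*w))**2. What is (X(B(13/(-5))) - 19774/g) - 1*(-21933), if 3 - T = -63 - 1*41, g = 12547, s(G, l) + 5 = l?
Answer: 6940016717/313675 ≈ 22125.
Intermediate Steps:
s(G, l) = -5 + l
T = 107 (T = 3 - (-63 - 1*41) = 3 - (-63 - 41) = 3 - 1*(-104) = 3 + 104 = 107)
B(w) = 9 + (1 - 3*w)**2 (B(w) = 9 + (6 + (-5 - 3*w))**2 = 9 + (1 - 3*w)**2)
X(v) = 107 + v (X(v) = v + 107 = 107 + v)
(X(B(13/(-5))) - 19774/g) - 1*(-21933) = ((107 + (9 + (-1 + 3*(13/(-5)))**2)) - 19774/12547) - 1*(-21933) = ((107 + (9 + (-1 + 3*(13*(-1/5)))**2)) - 19774*1/12547) + 21933 = ((107 + (9 + (-1 + 3*(-13/5))**2)) - 19774/12547) + 21933 = ((107 + (9 + (-1 - 39/5)**2)) - 19774/12547) + 21933 = ((107 + (9 + (-44/5)**2)) - 19774/12547) + 21933 = ((107 + (9 + 1936/25)) - 19774/12547) + 21933 = ((107 + 2161/25) - 19774/12547) + 21933 = (4836/25 - 19774/12547) + 21933 = 60182942/313675 + 21933 = 6940016717/313675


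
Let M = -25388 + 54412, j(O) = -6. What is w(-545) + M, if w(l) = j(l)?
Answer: 29018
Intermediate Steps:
M = 29024
w(l) = -6
w(-545) + M = -6 + 29024 = 29018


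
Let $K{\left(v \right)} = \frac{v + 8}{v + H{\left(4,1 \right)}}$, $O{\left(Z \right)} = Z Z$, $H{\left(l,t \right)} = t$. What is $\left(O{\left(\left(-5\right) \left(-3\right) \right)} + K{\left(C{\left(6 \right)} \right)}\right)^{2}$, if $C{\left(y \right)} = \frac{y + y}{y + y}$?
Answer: $\frac{210681}{4} \approx 52670.0$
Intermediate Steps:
$O{\left(Z \right)} = Z^{2}$
$C{\left(y \right)} = 1$ ($C{\left(y \right)} = \frac{2 y}{2 y} = 2 y \frac{1}{2 y} = 1$)
$K{\left(v \right)} = \frac{8 + v}{1 + v}$ ($K{\left(v \right)} = \frac{v + 8}{v + 1} = \frac{8 + v}{1 + v}$)
$\left(O{\left(\left(-5\right) \left(-3\right) \right)} + K{\left(C{\left(6 \right)} \right)}\right)^{2} = \left(\left(\left(-5\right) \left(-3\right)\right)^{2} + \frac{8 + 1}{1 + 1}\right)^{2} = \left(15^{2} + \frac{1}{2} \cdot 9\right)^{2} = \left(225 + \frac{1}{2} \cdot 9\right)^{2} = \left(225 + \frac{9}{2}\right)^{2} = \left(\frac{459}{2}\right)^{2} = \frac{210681}{4}$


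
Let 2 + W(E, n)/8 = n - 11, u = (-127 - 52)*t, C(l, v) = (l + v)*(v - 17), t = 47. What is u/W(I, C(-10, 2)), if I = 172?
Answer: -8413/856 ≈ -9.8283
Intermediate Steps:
C(l, v) = (-17 + v)*(l + v) (C(l, v) = (l + v)*(-17 + v) = (-17 + v)*(l + v))
u = -8413 (u = (-127 - 52)*47 = -179*47 = -8413)
W(E, n) = -104 + 8*n (W(E, n) = -16 + 8*(n - 11) = -16 + 8*(-11 + n) = -16 + (-88 + 8*n) = -104 + 8*n)
u/W(I, C(-10, 2)) = -8413/(-104 + 8*(2² - 17*(-10) - 17*2 - 10*2)) = -8413/(-104 + 8*(4 + 170 - 34 - 20)) = -8413/(-104 + 8*120) = -8413/(-104 + 960) = -8413/856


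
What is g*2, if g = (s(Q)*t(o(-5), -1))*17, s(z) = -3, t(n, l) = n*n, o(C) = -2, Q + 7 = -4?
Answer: -408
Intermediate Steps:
Q = -11 (Q = -7 - 4 = -11)
t(n, l) = n²
g = -204 (g = -3*(-2)²*17 = -3*4*17 = -12*17 = -204)
g*2 = -204*2 = -408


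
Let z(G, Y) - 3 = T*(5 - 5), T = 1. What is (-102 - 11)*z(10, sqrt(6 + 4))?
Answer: -339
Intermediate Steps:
z(G, Y) = 3 (z(G, Y) = 3 + 1*(5 - 5) = 3 + 1*0 = 3 + 0 = 3)
(-102 - 11)*z(10, sqrt(6 + 4)) = (-102 - 11)*3 = -113*3 = -339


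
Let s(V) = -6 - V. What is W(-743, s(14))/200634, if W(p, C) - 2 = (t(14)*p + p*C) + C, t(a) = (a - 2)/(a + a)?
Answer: 101665/1404438 ≈ 0.072388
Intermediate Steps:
t(a) = (-2 + a)/(2*a) (t(a) = (-2 + a)/((2*a)) = (-2 + a)*(1/(2*a)) = (-2 + a)/(2*a))
W(p, C) = 2 + C + 3*p/7 + C*p (W(p, C) = 2 + ((((1/2)*(-2 + 14)/14)*p + p*C) + C) = 2 + ((((1/2)*(1/14)*12)*p + C*p) + C) = 2 + ((3*p/7 + C*p) + C) = 2 + (C + 3*p/7 + C*p) = 2 + C + 3*p/7 + C*p)
W(-743, s(14))/200634 = (2 + (-6 - 1*14) + (3/7)*(-743) + (-6 - 1*14)*(-743))/200634 = (2 + (-6 - 14) - 2229/7 + (-6 - 14)*(-743))*(1/200634) = (2 - 20 - 2229/7 - 20*(-743))*(1/200634) = (2 - 20 - 2229/7 + 14860)*(1/200634) = (101665/7)*(1/200634) = 101665/1404438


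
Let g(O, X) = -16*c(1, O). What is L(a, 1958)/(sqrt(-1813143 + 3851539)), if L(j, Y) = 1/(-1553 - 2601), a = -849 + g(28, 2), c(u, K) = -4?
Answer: -sqrt(509599)/4233748492 ≈ -1.6861e-7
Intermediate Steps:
g(O, X) = 64 (g(O, X) = -16*(-4) = 64)
a = -785 (a = -849 + 64 = -785)
L(j, Y) = -1/4154 (L(j, Y) = 1/(-4154) = -1/4154)
L(a, 1958)/(sqrt(-1813143 + 3851539)) = -1/(4154*sqrt(-1813143 + 3851539)) = -sqrt(509599)/1019198/4154 = -sqrt(509599)/4233748492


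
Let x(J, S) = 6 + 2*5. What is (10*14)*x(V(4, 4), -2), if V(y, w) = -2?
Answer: 2240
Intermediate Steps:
x(J, S) = 16 (x(J, S) = 6 + 10 = 16)
(10*14)*x(V(4, 4), -2) = (10*14)*16 = 140*16 = 2240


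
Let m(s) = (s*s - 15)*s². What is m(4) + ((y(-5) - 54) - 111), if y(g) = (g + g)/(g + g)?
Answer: -148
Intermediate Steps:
y(g) = 1 (y(g) = (2*g)/((2*g)) = (2*g)*(1/(2*g)) = 1)
m(s) = s²*(-15 + s²) (m(s) = (s² - 15)*s² = (-15 + s²)*s² = s²*(-15 + s²))
m(4) + ((y(-5) - 54) - 111) = 4²*(-15 + 4²) + ((1 - 54) - 111) = 16*(-15 + 16) + (-53 - 111) = 16*1 - 164 = 16 - 164 = -148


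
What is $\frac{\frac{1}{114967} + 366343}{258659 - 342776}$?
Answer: $- \frac{42117355682}{9670679139} \approx -4.3552$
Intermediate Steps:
$\frac{\frac{1}{114967} + 366343}{258659 - 342776} = \frac{42117355682}{114967 \left(-84117\right)} = \frac{42117355682}{114967} \left(- \frac{1}{84117}\right) = - \frac{42117355682}{9670679139}$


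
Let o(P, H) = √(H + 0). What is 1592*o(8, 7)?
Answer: 1592*√7 ≈ 4212.0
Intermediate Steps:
o(P, H) = √H
1592*o(8, 7) = 1592*√7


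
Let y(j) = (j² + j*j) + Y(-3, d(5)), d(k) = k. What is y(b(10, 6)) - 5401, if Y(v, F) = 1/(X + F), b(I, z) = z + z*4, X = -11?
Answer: -21607/6 ≈ -3601.2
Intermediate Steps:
b(I, z) = 5*z (b(I, z) = z + 4*z = 5*z)
Y(v, F) = 1/(-11 + F)
y(j) = -⅙ + 2*j² (y(j) = (j² + j*j) + 1/(-11 + 5) = (j² + j²) + 1/(-6) = 2*j² - ⅙ = -⅙ + 2*j²)
y(b(10, 6)) - 5401 = (-⅙ + 2*(5*6)²) - 5401 = (-⅙ + 2*30²) - 5401 = (-⅙ + 2*900) - 5401 = (-⅙ + 1800) - 5401 = 10799/6 - 5401 = -21607/6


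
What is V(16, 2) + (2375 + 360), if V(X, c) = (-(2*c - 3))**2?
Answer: 2736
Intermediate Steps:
V(X, c) = (3 - 2*c)**2 (V(X, c) = (-(-3 + 2*c))**2 = (3 - 2*c)**2)
V(16, 2) + (2375 + 360) = (-3 + 2*2)**2 + (2375 + 360) = (-3 + 4)**2 + 2735 = 1**2 + 2735 = 1 + 2735 = 2736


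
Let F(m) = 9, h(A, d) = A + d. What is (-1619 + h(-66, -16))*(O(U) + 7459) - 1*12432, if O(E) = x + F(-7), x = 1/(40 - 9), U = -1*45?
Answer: -394182201/31 ≈ -1.2716e+7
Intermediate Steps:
U = -45
x = 1/31 ≈ 0.032258
O(E) = 280/31 (O(E) = 1/31 + 9 = 280/31)
(-1619 + h(-66, -16))*(O(U) + 7459) - 1*12432 = (-1619 + (-66 - 16))*(280/31 + 7459) - 1*12432 = (-1619 - 82)*(231509/31) - 12432 = -1701*231509/31 - 12432 = -393796809/31 - 12432 = -394182201/31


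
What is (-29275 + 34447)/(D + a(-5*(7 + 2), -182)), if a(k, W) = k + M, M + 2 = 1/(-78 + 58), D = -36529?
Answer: -103440/731521 ≈ -0.14140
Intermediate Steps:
M = -41/20 (M = -2 + 1/(-78 + 58) = -2 + 1/(-20) = -2 - 1/20 = -41/20 ≈ -2.0500)
a(k, W) = -41/20 + k (a(k, W) = k - 41/20 = -41/20 + k)
(-29275 + 34447)/(D + a(-5*(7 + 2), -182)) = (-29275 + 34447)/(-36529 + (-41/20 - 5*(7 + 2))) = 5172/(-36529 + (-41/20 - 5*9)) = 5172/(-36529 + (-41/20 - 45)) = 5172/(-36529 - 941/20) = 5172/(-731521/20) = 5172*(-20/731521) = -103440/731521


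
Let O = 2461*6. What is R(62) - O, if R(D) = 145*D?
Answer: -5776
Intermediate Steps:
O = 14766
R(62) - O = 145*62 - 1*14766 = 8990 - 14766 = -5776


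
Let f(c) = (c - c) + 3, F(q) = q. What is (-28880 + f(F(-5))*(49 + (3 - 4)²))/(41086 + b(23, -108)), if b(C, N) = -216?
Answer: -2873/4087 ≈ -0.70296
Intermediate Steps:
f(c) = 3 (f(c) = 0 + 3 = 3)
(-28880 + f(F(-5))*(49 + (3 - 4)²))/(41086 + b(23, -108)) = (-28880 + 3*(49 + (3 - 4)²))/(41086 - 216) = (-28880 + 3*(49 + (-1)²))/40870 = (-28880 + 3*(49 + 1))*(1/40870) = (-28880 + 3*50)*(1/40870) = (-28880 + 150)*(1/40870) = -28730*1/40870 = -2873/4087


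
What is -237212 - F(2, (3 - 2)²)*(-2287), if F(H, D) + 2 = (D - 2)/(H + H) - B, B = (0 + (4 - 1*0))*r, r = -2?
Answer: -896247/4 ≈ -2.2406e+5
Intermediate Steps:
B = -8 (B = (0 + (4 - 1*0))*(-2) = (0 + (4 + 0))*(-2) = (0 + 4)*(-2) = 4*(-2) = -8)
F(H, D) = 6 + (-2 + D)/(2*H) (F(H, D) = -2 + ((D - 2)/(H + H) - 1*(-8)) = -2 + ((-2 + D)/((2*H)) + 8) = -2 + ((-2 + D)*(1/(2*H)) + 8) = -2 + ((-2 + D)/(2*H) + 8) = -2 + (8 + (-2 + D)/(2*H)) = 6 + (-2 + D)/(2*H))
-237212 - F(2, (3 - 2)²)*(-2287) = -237212 - (½)*(-2 + (3 - 2)² + 12*2)/2*(-2287) = -237212 - (½)*(½)*(-2 + 1² + 24)*(-2287) = -237212 - (½)*(½)*(-2 + 1 + 24)*(-2287) = -237212 - (½)*(½)*23*(-2287) = -237212 - 23*(-2287)/4 = -237212 - 1*(-52601/4) = -237212 + 52601/4 = -896247/4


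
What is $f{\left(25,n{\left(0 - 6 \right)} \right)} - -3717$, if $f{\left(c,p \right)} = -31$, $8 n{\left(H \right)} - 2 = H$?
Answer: $3686$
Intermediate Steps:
$n{\left(H \right)} = \frac{1}{4} + \frac{H}{8}$
$f{\left(25,n{\left(0 - 6 \right)} \right)} - -3717 = -31 - -3717 = -31 + 3717 = 3686$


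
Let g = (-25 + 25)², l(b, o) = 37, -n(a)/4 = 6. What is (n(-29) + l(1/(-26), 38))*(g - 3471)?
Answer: -45123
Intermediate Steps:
n(a) = -24 (n(a) = -4*6 = -24)
g = 0 (g = 0² = 0)
(n(-29) + l(1/(-26), 38))*(g - 3471) = (-24 + 37)*(0 - 3471) = 13*(-3471) = -45123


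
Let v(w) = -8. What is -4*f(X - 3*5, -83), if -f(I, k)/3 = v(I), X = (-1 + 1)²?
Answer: -96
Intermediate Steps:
X = 0 (X = 0² = 0)
f(I, k) = 24 (f(I, k) = -3*(-8) = 24)
-4*f(X - 3*5, -83) = -4*24 = -96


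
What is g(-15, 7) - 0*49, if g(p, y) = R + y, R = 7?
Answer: 14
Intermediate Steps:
g(p, y) = 7 + y
g(-15, 7) - 0*49 = (7 + 7) - 0*49 = 14 - 1*0 = 14 + 0 = 14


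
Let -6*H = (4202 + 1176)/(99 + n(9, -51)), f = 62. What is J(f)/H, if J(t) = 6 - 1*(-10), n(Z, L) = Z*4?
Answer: -6480/2689 ≈ -2.4098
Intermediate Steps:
n(Z, L) = 4*Z
J(t) = 16 (J(t) = 6 + 10 = 16)
H = -2689/405 (H = -(4202 + 1176)/(6*(99 + 4*9)) = -2689/(3*(99 + 36)) = -2689/(3*135) = -⅙*5378/135 = -2689/405 ≈ -6.6395)
J(f)/H = 16/(-2689/405) = 16*(-405/2689) = -6480/2689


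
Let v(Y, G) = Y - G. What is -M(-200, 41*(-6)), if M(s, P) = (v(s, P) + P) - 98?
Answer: 298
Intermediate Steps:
M(s, P) = -98 + s (M(s, P) = ((s - P) + P) - 98 = s - 98 = -98 + s)
-M(-200, 41*(-6)) = -(-98 - 200) = -1*(-298) = 298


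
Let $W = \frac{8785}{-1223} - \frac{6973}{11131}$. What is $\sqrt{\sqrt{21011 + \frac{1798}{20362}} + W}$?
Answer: $\frac{\sqrt{-150013800373181504418702 + 5660215571024639367 \sqrt{241984146010}}}{138596121553} \approx 11.711$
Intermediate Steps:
$W = - \frac{106313814}{13613213}$ ($W = 8785 \left(- \frac{1}{1223}\right) - \frac{6973}{11131} = - \frac{8785}{1223} - \frac{6973}{11131} = - \frac{106313814}{13613213} \approx -7.8096$)
$\sqrt{\sqrt{21011 + \frac{1798}{20362}} + W} = \sqrt{\sqrt{21011 + \frac{1798}{20362}} - \frac{106313814}{13613213}} = \sqrt{\sqrt{21011 + 1798 \cdot \frac{1}{20362}} - \frac{106313814}{13613213}} = \sqrt{\sqrt{21011 + \frac{899}{10181}} - \frac{106313814}{13613213}} = \sqrt{\sqrt{\frac{213913890}{10181}} - \frac{106313814}{13613213}} = \sqrt{\frac{3 \sqrt{241984146010}}{10181} - \frac{106313814}{13613213}} = \sqrt{- \frac{106313814}{13613213} + \frac{3 \sqrt{241984146010}}{10181}}$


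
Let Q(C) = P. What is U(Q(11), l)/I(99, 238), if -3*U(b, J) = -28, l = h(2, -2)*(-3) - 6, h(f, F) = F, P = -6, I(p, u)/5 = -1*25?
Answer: -28/375 ≈ -0.074667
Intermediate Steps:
I(p, u) = -125 (I(p, u) = 5*(-1*25) = 5*(-25) = -125)
Q(C) = -6
l = 0 (l = -2*(-3) - 6 = 6 - 6 = 0)
U(b, J) = 28/3 (U(b, J) = -⅓*(-28) = 28/3)
U(Q(11), l)/I(99, 238) = (28/3)/(-125) = (28/3)*(-1/125) = -28/375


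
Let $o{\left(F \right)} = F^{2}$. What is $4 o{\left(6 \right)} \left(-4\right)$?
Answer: $-576$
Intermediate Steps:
$4 o{\left(6 \right)} \left(-4\right) = 4 \cdot 6^{2} \left(-4\right) = 4 \cdot 36 \left(-4\right) = 144 \left(-4\right) = -576$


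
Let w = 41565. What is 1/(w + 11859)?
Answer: 1/53424 ≈ 1.8718e-5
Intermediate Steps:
1/(w + 11859) = 1/(41565 + 11859) = 1/53424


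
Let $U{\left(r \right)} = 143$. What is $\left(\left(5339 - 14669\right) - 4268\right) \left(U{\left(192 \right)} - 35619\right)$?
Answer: $482402648$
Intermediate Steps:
$\left(\left(5339 - 14669\right) - 4268\right) \left(U{\left(192 \right)} - 35619\right) = \left(\left(5339 - 14669\right) - 4268\right) \left(143 - 35619\right) = \left(\left(5339 - 14669\right) - 4268\right) \left(-35476\right) = \left(-9330 - 4268\right) \left(-35476\right) = \left(-13598\right) \left(-35476\right) = 482402648$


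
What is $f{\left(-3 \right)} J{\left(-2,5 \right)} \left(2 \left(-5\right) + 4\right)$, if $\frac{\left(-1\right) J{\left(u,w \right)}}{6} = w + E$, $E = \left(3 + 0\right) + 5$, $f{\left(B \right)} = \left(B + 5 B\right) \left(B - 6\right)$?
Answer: $75816$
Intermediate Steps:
$f{\left(B \right)} = 6 B \left(-6 + B\right)$
$E = 8$ ($E = 3 + 5 = 8$)
$J{\left(u,w \right)} = -48 - 6 w$ ($J{\left(u,w \right)} = - 6 \left(w + 8\right) = - 6 \left(8 + w\right) = -48 - 6 w$)
$f{\left(-3 \right)} J{\left(-2,5 \right)} \left(2 \left(-5\right) + 4\right) = 6 \left(-3\right) \left(-6 - 3\right) \left(-48 - 30\right) \left(2 \left(-5\right) + 4\right) = 6 \left(-3\right) \left(-9\right) \left(-48 - 30\right) \left(-10 + 4\right) = 162 \left(-78\right) \left(-6\right) = \left(-12636\right) \left(-6\right) = 75816$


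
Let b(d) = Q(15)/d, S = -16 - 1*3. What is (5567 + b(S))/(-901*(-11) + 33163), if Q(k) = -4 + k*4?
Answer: 35239/272802 ≈ 0.12917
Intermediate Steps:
Q(k) = -4 + 4*k
S = -19 (S = -16 - 3 = -19)
b(d) = 56/d (b(d) = (-4 + 4*15)/d = (-4 + 60)/d = 56/d)
(5567 + b(S))/(-901*(-11) + 33163) = (5567 + 56/(-19))/(-901*(-11) + 33163) = (5567 + 56*(-1/19))/(9911 + 33163) = (5567 - 56/19)/43074 = (105717/19)*(1/43074) = 35239/272802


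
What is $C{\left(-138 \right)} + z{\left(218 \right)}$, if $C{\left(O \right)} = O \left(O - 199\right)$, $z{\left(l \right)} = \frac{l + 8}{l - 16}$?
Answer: $\frac{4697219}{101} \approx 46507.0$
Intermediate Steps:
$z{\left(l \right)} = \frac{8 + l}{-16 + l}$
$C{\left(O \right)} = O \left(-199 + O\right)$
$C{\left(-138 \right)} + z{\left(218 \right)} = - 138 \left(-199 - 138\right) + \frac{8 + 218}{-16 + 218} = \left(-138\right) \left(-337\right) + \frac{1}{202} \cdot 226 = 46506 + \frac{1}{202} \cdot 226 = 46506 + \frac{113}{101} = \frac{4697219}{101}$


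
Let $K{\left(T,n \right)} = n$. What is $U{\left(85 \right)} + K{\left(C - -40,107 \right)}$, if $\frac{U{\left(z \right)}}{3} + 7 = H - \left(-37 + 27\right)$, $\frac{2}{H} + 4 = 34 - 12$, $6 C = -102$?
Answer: $\frac{349}{3} \approx 116.33$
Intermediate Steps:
$C = -17$ ($C = \frac{1}{6} \left(-102\right) = -17$)
$H = \frac{1}{9}$ ($H = \frac{2}{-4 + \left(34 - 12\right)} = \frac{2}{-4 + 22} = \frac{2}{18} = 2 \cdot \frac{1}{18} = \frac{1}{9} \approx 0.11111$)
$U{\left(z \right)} = \frac{28}{3}$ ($U{\left(z \right)} = -21 + 3 \left(\frac{1}{9} - \left(-37 + 27\right)\right) = -21 + 3 \left(\frac{1}{9} - -10\right) = -21 + 3 \left(\frac{1}{9} + 10\right) = -21 + 3 \cdot \frac{91}{9} = -21 + \frac{91}{3} = \frac{28}{3}$)
$U{\left(85 \right)} + K{\left(C - -40,107 \right)} = \frac{28}{3} + 107 = \frac{349}{3}$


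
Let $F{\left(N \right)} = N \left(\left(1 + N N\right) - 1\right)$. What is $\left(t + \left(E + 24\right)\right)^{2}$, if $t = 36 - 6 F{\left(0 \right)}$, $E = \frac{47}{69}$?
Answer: $\frac{17530969}{4761} \approx 3682.2$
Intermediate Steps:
$E = \frac{47}{69}$ ($E = 47 \cdot \frac{1}{69} = \frac{47}{69} \approx 0.68116$)
$F{\left(N \right)} = N^{3}$ ($F{\left(N \right)} = N \left(\left(1 + N^{2}\right) - 1\right) = N N^{2} = N^{3}$)
$t = 36$ ($t = 36 - 6 \cdot 0^{3} = 36 - 6 \cdot 0 = 36 - 0 = 36 + 0 = 36$)
$\left(t + \left(E + 24\right)\right)^{2} = \left(36 + \left(\frac{47}{69} + 24\right)\right)^{2} = \left(36 + \frac{1703}{69}\right)^{2} = \left(\frac{4187}{69}\right)^{2} = \frac{17530969}{4761}$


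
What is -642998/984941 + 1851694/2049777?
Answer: 26621412032/106258389903 ≈ 0.25053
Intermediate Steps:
-642998/984941 + 1851694/2049777 = -642998*1/984941 + 1851694*(1/2049777) = -33842/51839 + 1851694/2049777 = 26621412032/106258389903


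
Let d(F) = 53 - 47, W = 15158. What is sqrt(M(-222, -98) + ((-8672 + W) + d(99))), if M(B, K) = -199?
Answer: sqrt(6293) ≈ 79.328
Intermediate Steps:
d(F) = 6
sqrt(M(-222, -98) + ((-8672 + W) + d(99))) = sqrt(-199 + ((-8672 + 15158) + 6)) = sqrt(-199 + (6486 + 6)) = sqrt(-199 + 6492) = sqrt(6293)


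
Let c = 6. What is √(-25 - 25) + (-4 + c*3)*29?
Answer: 406 + 5*I*√2 ≈ 406.0 + 7.0711*I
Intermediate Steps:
√(-25 - 25) + (-4 + c*3)*29 = √(-25 - 25) + (-4 + 6*3)*29 = √(-50) + (-4 + 18)*29 = 5*I*√2 + 14*29 = 5*I*√2 + 406 = 406 + 5*I*√2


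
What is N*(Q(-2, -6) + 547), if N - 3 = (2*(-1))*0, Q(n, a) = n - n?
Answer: 1641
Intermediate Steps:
Q(n, a) = 0
N = 3 (N = 3 + (2*(-1))*0 = 3 - 2*0 = 3 + 0 = 3)
N*(Q(-2, -6) + 547) = 3*(0 + 547) = 3*547 = 1641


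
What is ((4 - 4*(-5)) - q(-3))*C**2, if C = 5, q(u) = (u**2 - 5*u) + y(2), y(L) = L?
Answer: -50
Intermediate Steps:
q(u) = 2 + u**2 - 5*u (q(u) = (u**2 - 5*u) + 2 = 2 + u**2 - 5*u)
((4 - 4*(-5)) - q(-3))*C**2 = ((4 - 4*(-5)) - (2 + (-3)**2 - 5*(-3)))*5**2 = ((4 + 20) - (2 + 9 + 15))*25 = (24 - 1*26)*25 = (24 - 26)*25 = -2*25 = -50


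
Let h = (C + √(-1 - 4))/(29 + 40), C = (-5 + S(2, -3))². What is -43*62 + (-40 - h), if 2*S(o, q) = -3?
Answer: -747025/276 - I*√5/69 ≈ -2706.6 - 0.032407*I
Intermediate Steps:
S(o, q) = -3/2 (S(o, q) = (½)*(-3) = -3/2)
C = 169/4 (C = (-5 - 3/2)² = (-13/2)² = 169/4 ≈ 42.250)
h = 169/276 + I*√5/69 (h = (169/4 + √(-1 - 4))/(29 + 40) = (169/4 + √(-5))/69 = (169/4 + I*√5)*(1/69) = 169/276 + I*√5/69 ≈ 0.61232 + 0.032407*I)
-43*62 + (-40 - h) = -43*62 + (-40 - (169/276 + I*√5/69)) = -2666 + (-40 + (-169/276 - I*√5/69)) = -2666 + (-11209/276 - I*√5/69) = -747025/276 - I*√5/69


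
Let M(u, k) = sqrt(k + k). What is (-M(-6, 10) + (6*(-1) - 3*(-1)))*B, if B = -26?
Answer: 78 + 52*sqrt(5) ≈ 194.28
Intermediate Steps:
M(u, k) = sqrt(2)*sqrt(k) (M(u, k) = sqrt(2*k) = sqrt(2)*sqrt(k))
(-M(-6, 10) + (6*(-1) - 3*(-1)))*B = (-sqrt(2)*sqrt(10) + (6*(-1) - 3*(-1)))*(-26) = (-2*sqrt(5) + (-6 + 3))*(-26) = (-2*sqrt(5) - 3)*(-26) = (-3 - 2*sqrt(5))*(-26) = 78 + 52*sqrt(5)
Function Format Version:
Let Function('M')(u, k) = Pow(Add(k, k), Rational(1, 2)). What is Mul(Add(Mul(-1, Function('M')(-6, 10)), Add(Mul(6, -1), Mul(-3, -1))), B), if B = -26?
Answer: Add(78, Mul(52, Pow(5, Rational(1, 2)))) ≈ 194.28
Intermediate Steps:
Function('M')(u, k) = Mul(Pow(2, Rational(1, 2)), Pow(k, Rational(1, 2))) (Function('M')(u, k) = Pow(Mul(2, k), Rational(1, 2)) = Mul(Pow(2, Rational(1, 2)), Pow(k, Rational(1, 2))))
Mul(Add(Mul(-1, Function('M')(-6, 10)), Add(Mul(6, -1), Mul(-3, -1))), B) = Mul(Add(Mul(-1, Mul(Pow(2, Rational(1, 2)), Pow(10, Rational(1, 2)))), Add(Mul(6, -1), Mul(-3, -1))), -26) = Mul(Add(Mul(-1, Mul(2, Pow(5, Rational(1, 2)))), Add(-6, 3)), -26) = Mul(Add(Mul(-2, Pow(5, Rational(1, 2))), -3), -26) = Mul(Add(-3, Mul(-2, Pow(5, Rational(1, 2)))), -26) = Add(78, Mul(52, Pow(5, Rational(1, 2))))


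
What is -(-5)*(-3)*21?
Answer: -315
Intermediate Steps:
-(-5)*(-3)*21 = -5*3*21 = -15*21 = -315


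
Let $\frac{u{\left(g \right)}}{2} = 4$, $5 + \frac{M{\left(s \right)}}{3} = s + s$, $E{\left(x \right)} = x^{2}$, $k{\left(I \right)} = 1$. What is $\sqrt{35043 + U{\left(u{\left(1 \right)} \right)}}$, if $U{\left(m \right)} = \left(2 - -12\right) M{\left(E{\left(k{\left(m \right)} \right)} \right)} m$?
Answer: $\sqrt{34035} \approx 184.49$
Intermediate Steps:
$M{\left(s \right)} = -15 + 6 s$ ($M{\left(s \right)} = -15 + 3 \left(s + s\right) = -15 + 3 \cdot 2 s = -15 + 6 s$)
$u{\left(g \right)} = 8$ ($u{\left(g \right)} = 2 \cdot 4 = 8$)
$U{\left(m \right)} = - 126 m$ ($U{\left(m \right)} = \left(2 - -12\right) \left(-15 + 6 \cdot 1^{2}\right) m = \left(2 + 12\right) \left(-15 + 6 \cdot 1\right) m = 14 \left(-15 + 6\right) m = 14 \left(-9\right) m = - 126 m$)
$\sqrt{35043 + U{\left(u{\left(1 \right)} \right)}} = \sqrt{35043 - 1008} = \sqrt{34035}$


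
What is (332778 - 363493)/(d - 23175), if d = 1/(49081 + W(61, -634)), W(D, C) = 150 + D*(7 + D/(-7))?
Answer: 10562427775/7969534868 ≈ 1.3253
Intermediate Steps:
W(D, C) = 150 + D*(7 - D/7) (W(D, C) = 150 + D*(7 + D*(-1/7)) = 150 + D*(7 - D/7))
d = 7/343885 (d = 1/(49081 + (150 + 7*61 - 1/7*61**2)) = 1/(49081 + (150 + 427 - 1/7*3721)) = 1/(49081 + (150 + 427 - 3721/7)) = 1/(49081 + 318/7) = 1/(343885/7) = 7/343885 ≈ 2.0356e-5)
(332778 - 363493)/(d - 23175) = (332778 - 363493)/(7/343885 - 23175) = -30715/(-7969534868/343885) = -30715*(-343885/7969534868) = 10562427775/7969534868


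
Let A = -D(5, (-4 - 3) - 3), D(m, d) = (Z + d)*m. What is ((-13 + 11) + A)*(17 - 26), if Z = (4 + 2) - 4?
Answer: -342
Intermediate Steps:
Z = 2 (Z = 6 - 4 = 2)
D(m, d) = m*(2 + d) (D(m, d) = (2 + d)*m = m*(2 + d))
A = 40 (A = -5*(2 + ((-4 - 3) - 3)) = -5*(2 + (-7 - 3)) = -5*(2 - 10) = -5*(-8) = -1*(-40) = 40)
((-13 + 11) + A)*(17 - 26) = ((-13 + 11) + 40)*(17 - 26) = (-2 + 40)*(-9) = 38*(-9) = -342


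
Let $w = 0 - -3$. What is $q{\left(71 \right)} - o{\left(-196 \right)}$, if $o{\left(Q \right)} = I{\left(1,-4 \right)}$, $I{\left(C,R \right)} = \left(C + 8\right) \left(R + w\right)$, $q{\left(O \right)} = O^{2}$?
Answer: $5050$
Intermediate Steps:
$w = 3$ ($w = 0 + 3 = 3$)
$I{\left(C,R \right)} = \left(3 + R\right) \left(8 + C\right)$ ($I{\left(C,R \right)} = \left(C + 8\right) \left(R + 3\right) = \left(8 + C\right) \left(3 + R\right) = \left(3 + R\right) \left(8 + C\right)$)
$o{\left(Q \right)} = -9$ ($o{\left(Q \right)} = 24 + 3 \cdot 1 + 8 \left(-4\right) + 1 \left(-4\right) = 24 + 3 - 32 - 4 = -9$)
$q{\left(71 \right)} - o{\left(-196 \right)} = 71^{2} - -9 = 5041 + 9 = 5050$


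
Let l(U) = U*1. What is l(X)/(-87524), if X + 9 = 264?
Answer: -255/87524 ≈ -0.0029135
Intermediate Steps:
X = 255 (X = -9 + 264 = 255)
l(U) = U
l(X)/(-87524) = 255/(-87524) = 255*(-1/87524) = -255/87524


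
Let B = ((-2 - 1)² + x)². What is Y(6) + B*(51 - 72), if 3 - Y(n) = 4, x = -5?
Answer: -337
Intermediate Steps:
Y(n) = -1 (Y(n) = 3 - 1*4 = 3 - 4 = -1)
B = 16 (B = ((-2 - 1)² - 5)² = ((-3)² - 5)² = (9 - 5)² = 4² = 16)
Y(6) + B*(51 - 72) = -1 + 16*(51 - 72) = -1 + 16*(-21) = -1 - 336 = -337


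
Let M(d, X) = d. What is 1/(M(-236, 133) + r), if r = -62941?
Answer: -1/63177 ≈ -1.5829e-5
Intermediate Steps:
1/(M(-236, 133) + r) = 1/(-236 - 62941) = 1/(-63177) = -1/63177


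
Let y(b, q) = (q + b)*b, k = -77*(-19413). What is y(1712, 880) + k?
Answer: 5932305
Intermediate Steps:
k = 1494801
y(b, q) = b*(b + q) (y(b, q) = (b + q)*b = b*(b + q))
y(1712, 880) + k = 1712*(1712 + 880) + 1494801 = 1712*2592 + 1494801 = 4437504 + 1494801 = 5932305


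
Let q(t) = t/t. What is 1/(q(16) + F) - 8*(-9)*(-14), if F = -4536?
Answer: -4571281/4535 ≈ -1008.0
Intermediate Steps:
q(t) = 1
1/(q(16) + F) - 8*(-9)*(-14) = 1/(1 - 4536) - 8*(-9)*(-14) = 1/(-4535) + 72*(-14) = -1/4535 - 1008 = -4571281/4535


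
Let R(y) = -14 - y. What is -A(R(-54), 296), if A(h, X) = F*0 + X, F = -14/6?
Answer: -296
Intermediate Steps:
F = -7/3 (F = -14*1/6 = -7/3 ≈ -2.3333)
A(h, X) = X (A(h, X) = -7/3*0 + X = 0 + X = X)
-A(R(-54), 296) = -1*296 = -296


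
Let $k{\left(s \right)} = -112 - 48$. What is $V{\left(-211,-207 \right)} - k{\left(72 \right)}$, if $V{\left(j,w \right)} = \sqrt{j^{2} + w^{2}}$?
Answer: $160 + \sqrt{87370} \approx 455.58$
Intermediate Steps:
$k{\left(s \right)} = -160$ ($k{\left(s \right)} = -112 - 48 = -160$)
$V{\left(-211,-207 \right)} - k{\left(72 \right)} = \sqrt{\left(-211\right)^{2} + \left(-207\right)^{2}} - -160 = \sqrt{44521 + 42849} + 160 = \sqrt{87370} + 160 = 160 + \sqrt{87370}$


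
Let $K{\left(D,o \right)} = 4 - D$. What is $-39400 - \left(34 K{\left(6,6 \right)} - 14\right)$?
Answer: $-39318$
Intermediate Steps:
$-39400 - \left(34 K{\left(6,6 \right)} - 14\right) = -39400 - \left(34 \left(4 - 6\right) - 14\right) = -39400 - \left(34 \left(-2\right) - 14\right) = -39400 - \left(-68 - 14\right) = -39400 - -82 = -39400 + 82 = -39318$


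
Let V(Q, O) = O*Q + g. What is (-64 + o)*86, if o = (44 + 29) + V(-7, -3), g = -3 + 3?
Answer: 2580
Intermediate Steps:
g = 0
V(Q, O) = O*Q (V(Q, O) = O*Q + 0 = O*Q)
o = 94 (o = (44 + 29) - 3*(-7) = 73 + 21 = 94)
(-64 + o)*86 = (-64 + 94)*86 = 30*86 = 2580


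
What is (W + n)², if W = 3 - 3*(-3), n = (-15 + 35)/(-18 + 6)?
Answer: 961/9 ≈ 106.78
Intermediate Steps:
n = -5/3 (n = 20/(-12) = 20*(-1/12) = -5/3 ≈ -1.6667)
W = 12 (W = 3 + 9 = 12)
(W + n)² = (12 - 5/3)² = (31/3)² = 961/9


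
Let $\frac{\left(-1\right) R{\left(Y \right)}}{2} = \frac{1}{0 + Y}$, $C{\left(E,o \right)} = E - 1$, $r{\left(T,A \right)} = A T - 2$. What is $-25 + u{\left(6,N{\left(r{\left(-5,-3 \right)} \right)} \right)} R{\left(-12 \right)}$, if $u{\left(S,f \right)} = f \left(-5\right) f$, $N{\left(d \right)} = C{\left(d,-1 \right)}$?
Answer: $-145$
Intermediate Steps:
$r{\left(T,A \right)} = -2 + A T$
$C{\left(E,o \right)} = -1 + E$
$N{\left(d \right)} = -1 + d$
$u{\left(S,f \right)} = - 5 f^{2}$ ($u{\left(S,f \right)} = - 5 f f = - 5 f^{2}$)
$R{\left(Y \right)} = - \frac{2}{Y}$ ($R{\left(Y \right)} = - \frac{2}{0 + Y} = - \frac{2}{Y}$)
$-25 + u{\left(6,N{\left(r{\left(-5,-3 \right)} \right)} \right)} R{\left(-12 \right)} = -25 + - 5 \left(-1 - -13\right)^{2} \left(- \frac{2}{-12}\right) = -25 + - 5 \left(-1 + \left(-2 + 15\right)\right)^{2} \left(\left(-2\right) \left(- \frac{1}{12}\right)\right) = -25 + - 5 \left(-1 + 13\right)^{2} \cdot \frac{1}{6} = -25 + - 5 \cdot 12^{2} \cdot \frac{1}{6} = -25 + \left(-5\right) 144 \cdot \frac{1}{6} = -25 - 120 = -145$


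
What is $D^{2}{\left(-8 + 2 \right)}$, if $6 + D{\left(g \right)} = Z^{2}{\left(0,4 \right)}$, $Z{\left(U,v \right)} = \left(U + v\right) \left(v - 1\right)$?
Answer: $19044$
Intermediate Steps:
$Z{\left(U,v \right)} = \left(-1 + v\right) \left(U + v\right)$ ($Z{\left(U,v \right)} = \left(U + v\right) \left(-1 + v\right) = \left(-1 + v\right) \left(U + v\right)$)
$D{\left(g \right)} = 138$ ($D{\left(g \right)} = -6 + \left(4^{2} - 0 - 4 + 0 \cdot 4\right)^{2} = -6 + \left(16 + 0 - 4 + 0\right)^{2} = -6 + 12^{2} = -6 + 144 = 138$)
$D^{2}{\left(-8 + 2 \right)} = 138^{2} = 19044$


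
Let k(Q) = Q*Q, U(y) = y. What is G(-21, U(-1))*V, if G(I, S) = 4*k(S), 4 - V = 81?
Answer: -308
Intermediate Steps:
V = -77 (V = 4 - 1*81 = 4 - 81 = -77)
k(Q) = Q²
G(I, S) = 4*S²
G(-21, U(-1))*V = (4*(-1)²)*(-77) = (4*1)*(-77) = 4*(-77) = -308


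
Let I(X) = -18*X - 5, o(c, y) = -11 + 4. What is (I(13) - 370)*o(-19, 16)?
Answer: 4263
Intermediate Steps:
o(c, y) = -7
I(X) = -5 - 18*X
(I(13) - 370)*o(-19, 16) = ((-5 - 18*13) - 370)*(-7) = ((-5 - 234) - 370)*(-7) = (-239 - 370)*(-7) = -609*(-7) = 4263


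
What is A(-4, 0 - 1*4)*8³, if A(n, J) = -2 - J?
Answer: 1024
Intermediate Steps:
A(-4, 0 - 1*4)*8³ = (-2 - (0 - 1*4))*8³ = (-2 - (0 - 4))*512 = (-2 - 1*(-4))*512 = (-2 + 4)*512 = 2*512 = 1024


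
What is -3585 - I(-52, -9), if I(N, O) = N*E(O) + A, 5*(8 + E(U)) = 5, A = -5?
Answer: -3944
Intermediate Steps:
E(U) = -7 (E(U) = -8 + (⅕)*5 = -8 + 1 = -7)
I(N, O) = -5 - 7*N (I(N, O) = N*(-7) - 5 = -7*N - 5 = -5 - 7*N)
-3585 - I(-52, -9) = -3585 - (-5 - 7*(-52)) = -3585 - (-5 + 364) = -3585 - 1*359 = -3585 - 359 = -3944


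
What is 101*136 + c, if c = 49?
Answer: 13785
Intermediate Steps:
101*136 + c = 101*136 + 49 = 13736 + 49 = 13785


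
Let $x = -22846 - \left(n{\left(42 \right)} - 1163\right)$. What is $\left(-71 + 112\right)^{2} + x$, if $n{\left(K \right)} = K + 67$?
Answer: $-20111$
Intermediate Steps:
$n{\left(K \right)} = 67 + K$
$x = -21792$ ($x = -22846 - \left(\left(67 + 42\right) - 1163\right) = -22846 - \left(109 - 1163\right) = -22846 - -1054 = -22846 + 1054 = -21792$)
$\left(-71 + 112\right)^{2} + x = \left(-71 + 112\right)^{2} - 21792 = 41^{2} - 21792 = 1681 - 21792 = -20111$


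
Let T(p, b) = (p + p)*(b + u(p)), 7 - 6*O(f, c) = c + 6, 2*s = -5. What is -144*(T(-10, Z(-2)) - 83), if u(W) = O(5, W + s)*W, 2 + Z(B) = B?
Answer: -64368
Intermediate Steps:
s = -5/2 (s = (½)*(-5) = -5/2 ≈ -2.5000)
Z(B) = -2 + B
O(f, c) = ⅙ - c/6 (O(f, c) = 7/6 - (c + 6)/6 = 7/6 - (6 + c)/6 = 7/6 + (-1 - c/6) = ⅙ - c/6)
u(W) = W*(7/12 - W/6) (u(W) = (⅙ - (W - 5/2)/6)*W = (⅙ - (-5/2 + W)/6)*W = (⅙ + (5/12 - W/6))*W = (7/12 - W/6)*W = W*(7/12 - W/6))
T(p, b) = 2*p*(b + p*(7 - 2*p)/12) (T(p, b) = (p + p)*(b + p*(7 - 2*p)/12) = (2*p)*(b + p*(7 - 2*p)/12) = 2*p*(b + p*(7 - 2*p)/12))
-144*(T(-10, Z(-2)) - 83) = -144*((⅙)*(-10)*(12*(-2 - 2) - 1*(-10)*(-7 + 2*(-10))) - 83) = -144*((⅙)*(-10)*(12*(-4) - 1*(-10)*(-7 - 20)) - 83) = -144*((⅙)*(-10)*(-48 - 1*(-10)*(-27)) - 83) = -144*((⅙)*(-10)*(-48 - 270) - 83) = -144*((⅙)*(-10)*(-318) - 83) = -144*(530 - 83) = -144*447 = -64368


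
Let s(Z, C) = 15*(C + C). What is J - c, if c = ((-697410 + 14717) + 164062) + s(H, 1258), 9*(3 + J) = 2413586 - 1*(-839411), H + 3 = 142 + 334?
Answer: 7580989/9 ≈ 8.4233e+5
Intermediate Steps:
H = 473 (H = -3 + (142 + 334) = -3 + 476 = 473)
s(Z, C) = 30*C (s(Z, C) = 15*(2*C) = 30*C)
J = 3252970/9 (J = -3 + (2413586 - 1*(-839411))/9 = -3 + (2413586 + 839411)/9 = -3 + (⅑)*3252997 = -3 + 3252997/9 = 3252970/9 ≈ 3.6144e+5)
c = -480891 (c = ((-697410 + 14717) + 164062) + 30*1258 = (-682693 + 164062) + 37740 = -518631 + 37740 = -480891)
J - c = 3252970/9 - 1*(-480891) = 3252970/9 + 480891 = 7580989/9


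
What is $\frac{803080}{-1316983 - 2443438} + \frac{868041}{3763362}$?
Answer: $\frac{80639616767}{4717275165134} \approx 0.017095$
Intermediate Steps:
$\frac{803080}{-1316983 - 2443438} + \frac{868041}{3763362} = \frac{803080}{-3760421} + 868041 \cdot \frac{1}{3763362} = 803080 \left(- \frac{1}{3760421}\right) + \frac{289347}{1254454} = - \frac{803080}{3760421} + \frac{289347}{1254454} = \frac{80639616767}{4717275165134}$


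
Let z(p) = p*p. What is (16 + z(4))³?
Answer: 32768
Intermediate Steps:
z(p) = p²
(16 + z(4))³ = (16 + 4²)³ = (16 + 16)³ = 32³ = 32768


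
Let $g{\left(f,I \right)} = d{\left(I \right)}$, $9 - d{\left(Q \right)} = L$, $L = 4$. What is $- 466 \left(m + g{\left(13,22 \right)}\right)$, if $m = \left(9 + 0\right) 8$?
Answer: $-35882$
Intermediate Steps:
$m = 72$ ($m = 9 \cdot 8 = 72$)
$d{\left(Q \right)} = 5$ ($d{\left(Q \right)} = 9 - 4 = 5$)
$g{\left(f,I \right)} = 5$
$- 466 \left(m + g{\left(13,22 \right)}\right) = - 466 \left(72 + 5\right) = \left(-466\right) 77 = -35882$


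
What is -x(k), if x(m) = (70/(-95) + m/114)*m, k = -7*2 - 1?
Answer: -495/38 ≈ -13.026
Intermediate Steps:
k = -15 (k = -14 - 1 = -15)
x(m) = m*(-14/19 + m/114) (x(m) = (70*(-1/95) + m*(1/114))*m = (-14/19 + m/114)*m = m*(-14/19 + m/114))
-x(k) = -(-15)*(-84 - 15)/114 = -(-15)*(-99)/114 = -1*495/38 = -495/38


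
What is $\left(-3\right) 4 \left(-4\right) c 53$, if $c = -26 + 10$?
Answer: $-40704$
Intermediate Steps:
$c = -16$
$\left(-3\right) 4 \left(-4\right) c 53 = \left(-3\right) 4 \left(-4\right) \left(-16\right) 53 = \left(-12\right) \left(-4\right) \left(-16\right) 53 = 48 \left(-16\right) 53 = \left(-768\right) 53 = -40704$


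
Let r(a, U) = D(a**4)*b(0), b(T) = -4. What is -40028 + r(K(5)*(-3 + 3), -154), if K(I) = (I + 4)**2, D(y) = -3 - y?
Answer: -40016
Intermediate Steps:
K(I) = (4 + I)**2
r(a, U) = 12 + 4*a**4 (r(a, U) = (-3 - a**4)*(-4) = 12 + 4*a**4)
-40028 + r(K(5)*(-3 + 3), -154) = -40028 + (12 + 4*((4 + 5)**2*(-3 + 3))**4) = -40028 + (12 + 4*(9**2*0)**4) = -40028 + (12 + 4*(81*0)**4) = -40028 + (12 + 4*0**4) = -40028 + (12 + 4*0) = -40028 + (12 + 0) = -40028 + 12 = -40016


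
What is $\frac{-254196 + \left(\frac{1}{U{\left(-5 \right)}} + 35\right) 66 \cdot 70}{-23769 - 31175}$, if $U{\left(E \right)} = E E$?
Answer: $\frac{115389}{68680} \approx 1.6801$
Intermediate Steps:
$U{\left(E \right)} = E^{2}$
$\frac{-254196 + \left(\frac{1}{U{\left(-5 \right)}} + 35\right) 66 \cdot 70}{-23769 - 31175} = \frac{-254196 + \left(\frac{1}{\left(-5\right)^{2}} + 35\right) 66 \cdot 70}{-23769 - 31175} = \frac{-254196 + \left(\frac{1}{25} + 35\right) 66 \cdot 70}{-54944} = \left(-254196 + \left(\frac{1}{25} + 35\right) 66 \cdot 70\right) \left(- \frac{1}{54944}\right) = \left(-254196 + \frac{876}{25} \cdot 66 \cdot 70\right) \left(- \frac{1}{54944}\right) = \left(-254196 + \frac{57816}{25} \cdot 70\right) \left(- \frac{1}{54944}\right) = \left(-254196 + \frac{809424}{5}\right) \left(- \frac{1}{54944}\right) = \left(- \frac{461556}{5}\right) \left(- \frac{1}{54944}\right) = \frac{115389}{68680}$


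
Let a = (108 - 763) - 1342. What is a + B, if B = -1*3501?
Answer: -5498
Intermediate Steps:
B = -3501
a = -1997 (a = -655 - 1342 = -1997)
a + B = -1997 - 3501 = -5498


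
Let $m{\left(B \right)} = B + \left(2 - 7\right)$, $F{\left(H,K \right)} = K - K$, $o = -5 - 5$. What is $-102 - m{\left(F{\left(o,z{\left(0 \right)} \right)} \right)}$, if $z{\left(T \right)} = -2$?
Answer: $-97$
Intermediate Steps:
$o = -10$ ($o = -5 - 5 = -10$)
$F{\left(H,K \right)} = 0$
$m{\left(B \right)} = -5 + B$ ($m{\left(B \right)} = B - 5 = -5 + B$)
$-102 - m{\left(F{\left(o,z{\left(0 \right)} \right)} \right)} = -102 - \left(-5 + 0\right) = -102 - -5 = -102 + 5 = -97$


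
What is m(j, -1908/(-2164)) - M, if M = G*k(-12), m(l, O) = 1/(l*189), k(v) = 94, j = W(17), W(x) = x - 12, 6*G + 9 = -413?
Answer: 6247711/945 ≈ 6611.3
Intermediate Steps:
G = -211/3 (G = -3/2 + (⅙)*(-413) = -3/2 - 413/6 = -211/3 ≈ -70.333)
W(x) = -12 + x
j = 5 (j = -12 + 17 = 5)
m(l, O) = 1/(189*l) (m(l, O) = (1/189)/l = 1/(189*l))
M = -19834/3 (M = -211/3*94 = -19834/3 ≈ -6611.3)
m(j, -1908/(-2164)) - M = (1/189)/5 - 1*(-19834/3) = (1/189)*(⅕) + 19834/3 = 1/945 + 19834/3 = 6247711/945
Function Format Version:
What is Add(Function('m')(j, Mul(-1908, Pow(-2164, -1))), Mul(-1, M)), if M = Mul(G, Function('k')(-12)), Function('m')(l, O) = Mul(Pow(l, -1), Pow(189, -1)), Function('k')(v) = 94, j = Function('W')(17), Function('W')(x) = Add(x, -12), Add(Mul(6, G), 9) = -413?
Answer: Rational(6247711, 945) ≈ 6611.3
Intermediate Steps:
G = Rational(-211, 3) (G = Add(Rational(-3, 2), Mul(Rational(1, 6), -413)) = Add(Rational(-3, 2), Rational(-413, 6)) = Rational(-211, 3) ≈ -70.333)
Function('W')(x) = Add(-12, x)
j = 5 (j = Add(-12, 17) = 5)
Function('m')(l, O) = Mul(Rational(1, 189), Pow(l, -1)) (Function('m')(l, O) = Mul(Pow(l, -1), Rational(1, 189)) = Mul(Rational(1, 189), Pow(l, -1)))
M = Rational(-19834, 3) (M = Mul(Rational(-211, 3), 94) = Rational(-19834, 3) ≈ -6611.3)
Add(Function('m')(j, Mul(-1908, Pow(-2164, -1))), Mul(-1, M)) = Add(Mul(Rational(1, 189), Pow(5, -1)), Mul(-1, Rational(-19834, 3))) = Add(Mul(Rational(1, 189), Rational(1, 5)), Rational(19834, 3)) = Add(Rational(1, 945), Rational(19834, 3)) = Rational(6247711, 945)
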